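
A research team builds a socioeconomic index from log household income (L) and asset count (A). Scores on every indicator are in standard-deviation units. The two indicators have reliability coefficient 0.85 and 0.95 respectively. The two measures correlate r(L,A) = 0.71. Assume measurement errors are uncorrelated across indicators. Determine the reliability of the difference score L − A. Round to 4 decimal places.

0.6552

Var(L−A) = 1 + 1 − 2·0.71 = 2 − 1.42 = 0.58.
Under uncorrelated errors the observed covariances equal the true-score covariances, so only the own-variance terms attenuate.
True-score variance = [0.85 + 0.95] − 1.42 = 1.8 − 1.42 = 0.38.
Reliability = 0.38 / 0.58 = 0.6552.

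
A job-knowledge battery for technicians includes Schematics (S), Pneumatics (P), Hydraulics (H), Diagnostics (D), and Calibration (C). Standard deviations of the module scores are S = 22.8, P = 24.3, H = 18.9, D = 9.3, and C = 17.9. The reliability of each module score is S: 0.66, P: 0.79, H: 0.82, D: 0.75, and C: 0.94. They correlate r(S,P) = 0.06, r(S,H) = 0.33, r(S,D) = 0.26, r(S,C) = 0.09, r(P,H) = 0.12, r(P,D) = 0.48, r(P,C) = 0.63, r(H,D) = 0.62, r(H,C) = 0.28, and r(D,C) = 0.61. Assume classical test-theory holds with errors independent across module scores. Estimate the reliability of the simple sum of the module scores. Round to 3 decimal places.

Var(S+P+H+D+C) = 22.8² + 24.3² + 18.9² + 9.3² + 17.9² + 2·[22.8·24.3·0.06 + 22.8·18.9·0.33 + 22.8·9.3·0.26 + 22.8·17.9·0.09 + 24.3·18.9·0.12 + 24.3·9.3·0.48 + 24.3·17.9·0.63 + 18.9·9.3·0.62 + 18.9·17.9·0.28 + 9.3·17.9·0.61] = 1874.44 + 2020.35 = 3894.79.
Under uncorrelated errors the observed covariances equal the true-score covariances, so only the own-variance terms attenuate.
True-score variance = [22.8²·0.66 + 24.3²·0.79 + 18.9²·0.82 + 9.3²·0.75 + 17.9²·0.94] + 2020.35 = 1468.55 + 2020.35 = 3488.9.
Reliability = 3488.9 / 3894.79 = 0.896.

0.896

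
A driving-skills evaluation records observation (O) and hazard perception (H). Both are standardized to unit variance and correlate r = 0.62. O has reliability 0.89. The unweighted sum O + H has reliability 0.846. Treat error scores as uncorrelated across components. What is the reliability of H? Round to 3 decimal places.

Var(O+H) = 2 + 2·0.62 = 3.240.
True-score variance = ρ_O + ρ_H + 2·0.62, so 0.846 = (0.89 + ρ_H + 1.24) / 3.240.
ρ_H = 0.846·3.240 − 0.89 − 1.24 = 0.611.

0.611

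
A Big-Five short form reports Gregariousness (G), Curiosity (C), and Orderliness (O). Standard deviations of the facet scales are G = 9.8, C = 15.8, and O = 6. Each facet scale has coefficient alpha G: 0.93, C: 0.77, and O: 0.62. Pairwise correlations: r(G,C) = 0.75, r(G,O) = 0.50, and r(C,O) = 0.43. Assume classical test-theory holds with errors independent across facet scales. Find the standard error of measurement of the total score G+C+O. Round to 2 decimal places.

8.82

Var(total) = 381.68 + 372.588 = 754.268.
True-score variance = 303.86 + 372.588 = 676.448, so reliability = 0.8968.
Error variance = 754.268 − 676.448 = 77.82; SEM = √77.82 = 8.82.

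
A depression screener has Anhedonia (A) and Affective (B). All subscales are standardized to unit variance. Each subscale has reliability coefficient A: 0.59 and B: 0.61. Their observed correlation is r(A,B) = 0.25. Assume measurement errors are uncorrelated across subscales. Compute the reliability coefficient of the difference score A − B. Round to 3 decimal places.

0.467

Var(A−B) = 1 + 1 − 2·0.25 = 2 − 0.5 = 1.5.
Under uncorrelated errors the observed covariances equal the true-score covariances, so only the own-variance terms attenuate.
True-score variance = [0.59 + 0.61] − 0.5 = 1.2 − 0.5 = 0.7.
Reliability = 0.7 / 1.5 = 0.467.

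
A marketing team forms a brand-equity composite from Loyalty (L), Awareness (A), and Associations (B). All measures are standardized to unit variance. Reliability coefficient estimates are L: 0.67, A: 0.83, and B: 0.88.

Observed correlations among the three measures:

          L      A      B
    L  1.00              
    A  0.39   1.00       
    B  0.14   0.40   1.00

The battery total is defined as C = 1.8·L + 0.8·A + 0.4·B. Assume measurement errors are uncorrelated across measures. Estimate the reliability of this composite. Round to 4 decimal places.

Var(C) = 1.8² + 0.8² + 0.4² + 2·[1.44·0.39 + 0.72·0.14 + 0.32·0.40] = 4.04 + 1.5808 = 5.6208.
Because errors are independent across components, Cov(Tᵢ,Tⱼ) = Cov(Xᵢ,Xⱼ); the off-diagonal part of the true-score variance is the same as above.
True-score variance = [1.8²·0.67 + 0.8²·0.83 + 0.4²·0.88] + 1.5808 = 2.8428 + 1.5808 = 4.4236.
Reliability = 4.4236 / 5.6208 = 0.7870.

0.7870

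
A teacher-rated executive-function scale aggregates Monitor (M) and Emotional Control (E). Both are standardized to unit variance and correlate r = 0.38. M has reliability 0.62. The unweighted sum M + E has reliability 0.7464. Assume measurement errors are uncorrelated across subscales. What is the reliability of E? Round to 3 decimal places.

0.680

Var(M+E) = 2 + 2·0.38 = 2.760.
True-score variance = ρ_M + ρ_E + 2·0.38, so 0.7464 = (0.62 + ρ_E + 0.76) / 2.760.
ρ_E = 0.7464·2.760 − 0.62 − 0.76 = 0.680.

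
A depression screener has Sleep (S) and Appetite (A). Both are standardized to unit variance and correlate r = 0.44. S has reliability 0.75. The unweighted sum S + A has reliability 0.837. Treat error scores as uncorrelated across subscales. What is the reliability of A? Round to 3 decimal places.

0.781

Var(S+A) = 2 + 2·0.44 = 2.880.
True-score variance = ρ_S + ρ_A + 2·0.44, so 0.837 = (0.75 + ρ_A + 0.88) / 2.880.
ρ_A = 0.837·2.880 − 0.75 − 0.88 = 0.781.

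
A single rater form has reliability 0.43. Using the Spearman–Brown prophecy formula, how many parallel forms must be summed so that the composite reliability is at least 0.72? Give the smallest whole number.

4

k ≥ ρ*(1−ρ₁)/(ρ₁(1−ρ*)) = 0.72·0.57 / (0.43·0.28) = 3.409.
Smallest integer k = 4.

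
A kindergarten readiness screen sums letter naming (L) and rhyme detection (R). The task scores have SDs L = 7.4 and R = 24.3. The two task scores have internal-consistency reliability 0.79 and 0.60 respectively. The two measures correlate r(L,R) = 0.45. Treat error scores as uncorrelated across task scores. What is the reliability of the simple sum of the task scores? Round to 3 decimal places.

0.693

Var(L+R) = 7.4² + 24.3² + 2·[7.4·24.3·0.45] = 645.25 + 161.838 = 807.088.
With uncorrelated errors the cross-covariances are all true-score covariance, so they carry over unchanged; only the diagonal terms shrink to ρᵢσᵢ².
True-score variance = [7.4²·0.79 + 24.3²·0.60] + 161.838 = 397.554 + 161.838 = 559.392.
Reliability = 559.392 / 807.088 = 0.693.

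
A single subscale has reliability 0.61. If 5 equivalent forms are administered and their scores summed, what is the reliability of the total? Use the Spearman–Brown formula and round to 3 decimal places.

ρ_k = kρ / (1 + (k−1)ρ) = 5·0.61 / (1 + 4·0.61) = 3.050 / 3.440 = 0.887.

0.887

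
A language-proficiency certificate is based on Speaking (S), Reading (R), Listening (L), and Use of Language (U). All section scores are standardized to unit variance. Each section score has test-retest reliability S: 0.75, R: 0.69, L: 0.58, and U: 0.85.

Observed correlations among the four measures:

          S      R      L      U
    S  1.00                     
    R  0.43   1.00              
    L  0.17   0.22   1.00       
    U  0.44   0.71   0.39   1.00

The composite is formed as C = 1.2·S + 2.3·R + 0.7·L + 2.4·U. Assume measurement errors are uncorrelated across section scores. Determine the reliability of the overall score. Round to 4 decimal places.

0.8905

Var(C) = 1.2² + 2.3² + 0.7² + 2.4² + 2·[2.76·0.43 + 0.84·0.17 + 2.88·0.44 + 1.61·0.22 + 5.52·0.71 + 1.68·0.39] = 12.98 + 15.0508 = 28.0308.
Under uncorrelated errors the observed covariances equal the true-score covariances, so only the own-variance terms attenuate.
True-score variance = [1.2²·0.75 + 2.3²·0.69 + 0.7²·0.58 + 2.4²·0.85] + 15.0508 = 9.9103 + 15.0508 = 24.9611.
Reliability = 24.9611 / 28.0308 = 0.8905.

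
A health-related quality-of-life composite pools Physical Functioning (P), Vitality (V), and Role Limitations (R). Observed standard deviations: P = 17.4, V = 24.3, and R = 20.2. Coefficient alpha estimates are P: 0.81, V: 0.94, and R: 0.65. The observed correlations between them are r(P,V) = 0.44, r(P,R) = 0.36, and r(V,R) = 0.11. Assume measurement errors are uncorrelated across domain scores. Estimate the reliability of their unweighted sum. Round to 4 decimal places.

0.8841

Var(P+V+R) = 17.4² + 24.3² + 20.2² + 2·[17.4·24.3·0.44 + 17.4·20.2·0.36 + 24.3·20.2·0.11] = 1301.29 + 733.136 = 2034.43.
Because errors are independent across components, Cov(Tᵢ,Tⱼ) = Cov(Xᵢ,Xⱼ); the off-diagonal part of the true-score variance is the same as above.
True-score variance = [17.4²·0.81 + 24.3²·0.94 + 20.2²·0.65] + 733.136 = 1065.52 + 733.136 = 1798.66.
Reliability = 1798.66 / 2034.43 = 0.8841.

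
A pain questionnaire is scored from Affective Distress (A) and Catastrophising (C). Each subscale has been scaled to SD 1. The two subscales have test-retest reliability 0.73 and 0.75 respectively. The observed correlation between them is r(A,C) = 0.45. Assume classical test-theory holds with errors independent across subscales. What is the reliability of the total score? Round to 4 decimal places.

0.8207

Var(A+C) = 2 + 2·[0.45] = 2 + 0.9 = 2.9.
Because errors are independent across components, Cov(Tᵢ,Tⱼ) = Cov(Xᵢ,Xⱼ); the off-diagonal part of the true-score variance is the same as above.
True-score variance = [0.73 + 0.75] + 0.9 = 1.48 + 0.9 = 2.38.
Reliability = 2.38 / 2.9 = 0.8207.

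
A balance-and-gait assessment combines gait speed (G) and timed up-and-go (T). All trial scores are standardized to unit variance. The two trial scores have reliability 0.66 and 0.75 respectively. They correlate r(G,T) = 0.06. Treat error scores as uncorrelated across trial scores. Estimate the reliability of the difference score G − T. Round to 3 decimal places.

Var(G−T) = 1 + 1 − 2·0.06 = 2 − 0.12 = 1.88.
With uncorrelated errors the cross-covariances are all true-score covariance, so they carry over unchanged; only the diagonal terms shrink to ρᵢσᵢ².
True-score variance = [0.66 + 0.75] − 0.12 = 1.41 − 0.12 = 1.29.
Reliability = 1.29 / 1.88 = 0.686.

0.686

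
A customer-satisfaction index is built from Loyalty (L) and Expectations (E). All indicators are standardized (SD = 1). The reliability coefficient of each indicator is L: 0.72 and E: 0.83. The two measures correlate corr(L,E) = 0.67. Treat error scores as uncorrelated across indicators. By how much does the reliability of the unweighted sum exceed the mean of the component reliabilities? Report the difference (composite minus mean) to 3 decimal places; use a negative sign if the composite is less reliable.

Var(sum) = 2 + 1.34 = 3.34; true-score variance = 1.55 + 1.34 = 2.89; composite reliability = 0.8653.
Mean component reliability = 0.7750.
Difference = 0.8653 − 0.7750 = 0.090.

0.090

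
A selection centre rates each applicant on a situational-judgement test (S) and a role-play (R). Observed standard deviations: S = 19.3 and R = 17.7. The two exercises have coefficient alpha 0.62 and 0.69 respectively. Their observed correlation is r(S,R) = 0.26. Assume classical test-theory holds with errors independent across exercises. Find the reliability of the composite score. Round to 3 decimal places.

0.724

Var(S+R) = 19.3² + 17.7² + 2·[19.3·17.7·0.26] = 685.78 + 177.637 = 863.417.
Under uncorrelated errors the observed covariances equal the true-score covariances, so only the own-variance terms attenuate.
True-score variance = [19.3²·0.62 + 17.7²·0.69] + 177.637 = 447.114 + 177.637 = 624.751.
Reliability = 624.751 / 863.417 = 0.724.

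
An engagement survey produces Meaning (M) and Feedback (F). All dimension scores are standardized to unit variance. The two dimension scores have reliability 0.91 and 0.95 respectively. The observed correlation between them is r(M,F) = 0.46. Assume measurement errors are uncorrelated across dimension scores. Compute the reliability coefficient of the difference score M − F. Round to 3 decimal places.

0.870

Var(M−F) = 1 + 1 − 2·0.46 = 2 − 0.92 = 1.08.
With uncorrelated errors the cross-covariances are all true-score covariance, so they carry over unchanged; only the diagonal terms shrink to ρᵢσᵢ².
True-score variance = [0.91 + 0.95] − 0.92 = 1.86 − 0.92 = 0.94.
Reliability = 0.94 / 1.08 = 0.870.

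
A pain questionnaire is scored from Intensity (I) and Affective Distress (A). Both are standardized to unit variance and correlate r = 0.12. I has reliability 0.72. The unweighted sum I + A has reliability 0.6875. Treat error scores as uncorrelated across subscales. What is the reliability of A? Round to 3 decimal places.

Var(I+A) = 2 + 2·0.12 = 2.240.
True-score variance = ρ_I + ρ_A + 2·0.12, so 0.6875 = (0.72 + ρ_A + 0.24) / 2.240.
ρ_A = 0.6875·2.240 − 0.72 − 0.24 = 0.580.

0.580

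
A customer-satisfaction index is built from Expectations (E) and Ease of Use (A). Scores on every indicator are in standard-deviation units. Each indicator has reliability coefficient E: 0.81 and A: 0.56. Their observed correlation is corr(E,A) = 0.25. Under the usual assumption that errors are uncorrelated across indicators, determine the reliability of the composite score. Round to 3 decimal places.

Var(E+A) = 2 + 2·[0.25] = 2 + 0.5 = 2.5.
Because errors are independent across components, Cov(Tᵢ,Tⱼ) = Cov(Xᵢ,Xⱼ); the off-diagonal part of the true-score variance is the same as above.
True-score variance = [0.81 + 0.56] + 0.5 = 1.37 + 0.5 = 1.87.
Reliability = 1.87 / 2.5 = 0.748.

0.748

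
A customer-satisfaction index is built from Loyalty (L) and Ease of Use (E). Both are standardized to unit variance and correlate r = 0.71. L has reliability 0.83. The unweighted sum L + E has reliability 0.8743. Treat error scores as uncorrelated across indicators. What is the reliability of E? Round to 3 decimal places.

0.740

Var(L+E) = 2 + 2·0.71 = 3.420.
True-score variance = ρ_L + ρ_E + 2·0.71, so 0.8743 = (0.83 + ρ_E + 1.42) / 3.420.
ρ_E = 0.8743·3.420 − 0.83 − 1.42 = 0.740.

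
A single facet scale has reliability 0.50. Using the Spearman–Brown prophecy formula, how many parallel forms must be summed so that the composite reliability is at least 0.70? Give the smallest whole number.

3

k ≥ ρ*(1−ρ₁)/(ρ₁(1−ρ*)) = 0.70·0.50 / (0.50·0.30) = 2.333.
Smallest integer k = 3.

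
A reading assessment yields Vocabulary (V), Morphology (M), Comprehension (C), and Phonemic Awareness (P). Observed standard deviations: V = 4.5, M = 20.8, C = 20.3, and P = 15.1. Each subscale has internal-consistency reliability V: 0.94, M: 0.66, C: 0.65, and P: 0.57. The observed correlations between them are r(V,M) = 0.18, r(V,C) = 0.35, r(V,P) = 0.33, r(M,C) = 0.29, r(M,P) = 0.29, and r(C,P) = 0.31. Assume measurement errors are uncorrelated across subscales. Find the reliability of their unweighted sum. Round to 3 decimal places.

Var(V+M+C+P) = 4.5² + 20.8² + 20.3² + 15.1² + 2·[4.5·20.8·0.18 + 4.5·20.3·0.35 + 4.5·15.1·0.33 + 20.8·20.3·0.29 + 20.8·15.1·0.29 + 20.3·15.1·0.31] = 1092.99 + 759.602 = 1852.59.
Under uncorrelated errors the observed covariances equal the true-score covariances, so only the own-variance terms attenuate.
True-score variance = [4.5²·0.94 + 20.8²·0.66 + 20.3²·0.65 + 15.1²·0.57] + 759.602 = 702.402 + 759.602 = 1462.
Reliability = 1462 / 1852.59 = 0.789.

0.789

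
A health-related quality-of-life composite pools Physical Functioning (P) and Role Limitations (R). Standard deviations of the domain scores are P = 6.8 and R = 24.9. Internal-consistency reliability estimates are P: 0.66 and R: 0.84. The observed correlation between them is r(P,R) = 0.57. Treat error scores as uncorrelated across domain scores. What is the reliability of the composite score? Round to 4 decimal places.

Var(P+R) = 6.8² + 24.9² + 2·[6.8·24.9·0.57] = 666.25 + 193.025 = 859.275.
Under uncorrelated errors the observed covariances equal the true-score covariances, so only the own-variance terms attenuate.
True-score variance = [6.8²·0.66 + 24.9²·0.84] + 193.025 = 551.327 + 193.025 = 744.352.
Reliability = 744.352 / 859.275 = 0.8663.

0.8663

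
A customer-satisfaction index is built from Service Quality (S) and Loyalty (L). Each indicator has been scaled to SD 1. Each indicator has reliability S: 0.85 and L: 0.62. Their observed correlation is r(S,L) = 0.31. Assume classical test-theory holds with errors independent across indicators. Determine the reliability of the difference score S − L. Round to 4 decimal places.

0.6159

Var(S−L) = 1 + 1 − 2·0.31 = 2 − 0.62 = 1.38.
Because errors are independent across components, Cov(Tᵢ,Tⱼ) = Cov(Xᵢ,Xⱼ); the off-diagonal part of the true-score variance is the same as above.
True-score variance = [0.85 + 0.62] − 0.62 = 1.47 − 0.62 = 0.85.
Reliability = 0.85 / 1.38 = 0.6159.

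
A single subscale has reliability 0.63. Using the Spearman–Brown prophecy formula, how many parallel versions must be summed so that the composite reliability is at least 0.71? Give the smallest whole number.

k ≥ ρ*(1−ρ₁)/(ρ₁(1−ρ*)) = 0.71·0.37 / (0.63·0.29) = 1.438.
Smallest integer k = 2.

2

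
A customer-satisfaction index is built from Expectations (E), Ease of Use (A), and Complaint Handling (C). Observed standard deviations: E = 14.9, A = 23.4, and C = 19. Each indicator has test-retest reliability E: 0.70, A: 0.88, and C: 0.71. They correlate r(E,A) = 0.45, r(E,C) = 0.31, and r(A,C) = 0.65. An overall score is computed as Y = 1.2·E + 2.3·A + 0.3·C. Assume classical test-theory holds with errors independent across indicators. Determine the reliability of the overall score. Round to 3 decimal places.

Var(Y) = 1.2²·14.9² + 2.3²·23.4² + 0.3²·19² + 2·[2.76·14.9·23.4·0.45 + 0.36·14.9·19·0.31 + 0.69·23.4·19·0.65] = 3248.78 + 1328.07 = 4576.84.
With uncorrelated errors the cross-covariances are all true-score covariance, so they carry over unchanged; only the diagonal terms shrink to ρᵢσᵢ².
True-score variance = [1.2²·14.9²·0.70 + 2.3²·23.4²·0.88 + 0.3²·19²·0.71] + 1328.07 = 2795.86 + 1328.07 = 4123.92.
Reliability = 4123.92 / 4576.84 = 0.901.

0.901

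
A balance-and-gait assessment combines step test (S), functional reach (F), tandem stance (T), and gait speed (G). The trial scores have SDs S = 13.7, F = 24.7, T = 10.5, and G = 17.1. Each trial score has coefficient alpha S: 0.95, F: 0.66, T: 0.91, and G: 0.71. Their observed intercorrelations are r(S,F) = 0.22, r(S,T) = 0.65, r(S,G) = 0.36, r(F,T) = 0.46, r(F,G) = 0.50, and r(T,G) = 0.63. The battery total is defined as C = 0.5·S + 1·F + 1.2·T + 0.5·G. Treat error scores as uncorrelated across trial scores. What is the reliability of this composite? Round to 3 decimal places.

Var(C) = 0.5²·13.7² + 24.7² + 1.2²·10.5² + 0.5²·17.1² + 2·[0.5·13.7·24.7·0.22 + 0.6·13.7·10.5·0.65 + 0.25·13.7·17.1·0.36 + 1.2·24.7·10.5·0.46 + 0.5·24.7·17.1·0.50 + 0.6·10.5·17.1·0.63] = 888.875 + 862.065 = 1750.94.
Because errors are independent across components, Cov(Tᵢ,Tⱼ) = Cov(Xᵢ,Xⱼ); the off-diagonal part of the true-score variance is the same as above.
True-score variance = [0.5²·13.7²·0.95 + 24.7²·0.66 + 1.2²·10.5²·0.91 + 0.5²·17.1²·0.71] + 862.065 = 643.61 + 862.065 = 1505.67.
Reliability = 1505.67 / 1750.94 = 0.860.

0.860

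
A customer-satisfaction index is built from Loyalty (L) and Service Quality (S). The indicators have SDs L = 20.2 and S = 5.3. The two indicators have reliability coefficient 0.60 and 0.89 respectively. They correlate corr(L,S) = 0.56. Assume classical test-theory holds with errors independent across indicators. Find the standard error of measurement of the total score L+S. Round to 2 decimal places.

Var(total) = 436.13 + 119.907 = 556.037.
True-score variance = 269.824 + 119.907 = 389.731, so reliability = 0.7009.
Error variance = 556.037 − 389.731 = 166.306; SEM = √166.306 = 12.90.

12.90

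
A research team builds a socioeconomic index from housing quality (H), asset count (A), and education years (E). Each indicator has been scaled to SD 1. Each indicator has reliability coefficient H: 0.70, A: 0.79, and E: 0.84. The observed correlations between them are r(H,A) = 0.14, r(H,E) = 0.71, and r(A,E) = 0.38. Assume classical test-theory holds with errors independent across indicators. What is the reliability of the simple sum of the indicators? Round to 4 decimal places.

0.8773

Var(H+A+E) = 3 + 2·[0.14 + 0.71 + 0.38] = 3 + 2.46 = 5.46.
Because errors are independent across components, Cov(Tᵢ,Tⱼ) = Cov(Xᵢ,Xⱼ); the off-diagonal part of the true-score variance is the same as above.
True-score variance = [0.70 + 0.79 + 0.84] + 2.46 = 2.33 + 2.46 = 4.79.
Reliability = 4.79 / 5.46 = 0.8773.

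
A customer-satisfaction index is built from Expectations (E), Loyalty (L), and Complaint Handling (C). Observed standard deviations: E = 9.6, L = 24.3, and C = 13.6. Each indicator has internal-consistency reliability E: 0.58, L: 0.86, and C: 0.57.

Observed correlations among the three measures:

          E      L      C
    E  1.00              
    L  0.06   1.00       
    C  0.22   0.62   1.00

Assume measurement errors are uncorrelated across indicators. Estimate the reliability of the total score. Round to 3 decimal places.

Var(E+L+C) = 9.6² + 24.3² + 13.6² + 2·[9.6·24.3·0.06 + 9.6·13.6·0.22 + 24.3·13.6·0.62] = 867.61 + 495.235 = 1362.85.
Under uncorrelated errors the observed covariances equal the true-score covariances, so only the own-variance terms attenuate.
True-score variance = [9.6²·0.58 + 24.3²·0.86 + 13.6²·0.57] + 495.235 = 666.701 + 495.235 = 1161.94.
Reliability = 1161.94 / 1362.85 = 0.853.

0.853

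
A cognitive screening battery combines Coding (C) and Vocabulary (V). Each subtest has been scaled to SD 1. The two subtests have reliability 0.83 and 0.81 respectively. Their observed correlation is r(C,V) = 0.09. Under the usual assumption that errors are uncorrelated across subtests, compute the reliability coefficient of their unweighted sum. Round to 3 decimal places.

0.835

Var(C+V) = 2 + 2·[0.09] = 2 + 0.18 = 2.18.
With uncorrelated errors the cross-covariances are all true-score covariance, so they carry over unchanged; only the diagonal terms shrink to ρᵢσᵢ².
True-score variance = [0.83 + 0.81] + 0.18 = 1.64 + 0.18 = 1.82.
Reliability = 1.82 / 2.18 = 0.835.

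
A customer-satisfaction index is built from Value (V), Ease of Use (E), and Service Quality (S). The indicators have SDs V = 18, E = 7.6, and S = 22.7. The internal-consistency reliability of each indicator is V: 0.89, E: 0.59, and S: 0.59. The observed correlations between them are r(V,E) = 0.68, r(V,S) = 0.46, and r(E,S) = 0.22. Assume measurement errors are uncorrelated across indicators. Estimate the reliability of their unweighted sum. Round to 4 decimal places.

Var(V+E+S) = 18² + 7.6² + 22.7² + 2·[18·7.6·0.68 + 18·22.7·0.46 + 7.6·22.7·0.22] = 897.05 + 637.869 = 1534.92.
Because errors are independent across components, Cov(Tᵢ,Tⱼ) = Cov(Xᵢ,Xⱼ); the off-diagonal part of the true-score variance is the same as above.
True-score variance = [18²·0.89 + 7.6²·0.59 + 22.7²·0.59] + 637.869 = 626.46 + 637.869 = 1264.33.
Reliability = 1264.33 / 1534.92 = 0.8237.

0.8237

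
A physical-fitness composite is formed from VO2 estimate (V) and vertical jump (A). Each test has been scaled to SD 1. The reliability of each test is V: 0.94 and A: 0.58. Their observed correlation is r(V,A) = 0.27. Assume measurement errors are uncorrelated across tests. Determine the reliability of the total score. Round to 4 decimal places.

0.8110

Var(V+A) = 2 + 2·[0.27] = 2 + 0.54 = 2.54.
Under uncorrelated errors the observed covariances equal the true-score covariances, so only the own-variance terms attenuate.
True-score variance = [0.94 + 0.58] + 0.54 = 1.52 + 0.54 = 2.06.
Reliability = 2.06 / 2.54 = 0.8110.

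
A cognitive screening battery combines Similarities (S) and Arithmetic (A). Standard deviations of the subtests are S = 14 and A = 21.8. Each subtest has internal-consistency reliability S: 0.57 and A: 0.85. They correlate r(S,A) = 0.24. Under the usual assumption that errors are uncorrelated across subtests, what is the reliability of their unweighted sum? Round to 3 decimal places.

Var(S+A) = 14² + 21.8² + 2·[14·21.8·0.24] = 671.24 + 146.496 = 817.736.
Because errors are independent across components, Cov(Tᵢ,Tⱼ) = Cov(Xᵢ,Xⱼ); the off-diagonal part of the true-score variance is the same as above.
True-score variance = [14²·0.57 + 21.8²·0.85] + 146.496 = 515.674 + 146.496 = 662.17.
Reliability = 662.17 / 817.736 = 0.810.

0.810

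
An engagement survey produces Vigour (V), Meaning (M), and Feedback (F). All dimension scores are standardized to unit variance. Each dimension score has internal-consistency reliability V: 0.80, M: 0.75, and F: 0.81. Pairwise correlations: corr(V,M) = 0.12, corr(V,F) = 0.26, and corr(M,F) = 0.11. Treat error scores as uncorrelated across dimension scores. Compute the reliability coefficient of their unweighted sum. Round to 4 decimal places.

Var(V+M+F) = 3 + 2·[0.12 + 0.26 + 0.11] = 3 + 0.98 = 3.98.
With uncorrelated errors the cross-covariances are all true-score covariance, so they carry over unchanged; only the diagonal terms shrink to ρᵢσᵢ².
True-score variance = [0.80 + 0.75 + 0.81] + 0.98 = 2.36 + 0.98 = 3.34.
Reliability = 3.34 / 3.98 = 0.8392.

0.8392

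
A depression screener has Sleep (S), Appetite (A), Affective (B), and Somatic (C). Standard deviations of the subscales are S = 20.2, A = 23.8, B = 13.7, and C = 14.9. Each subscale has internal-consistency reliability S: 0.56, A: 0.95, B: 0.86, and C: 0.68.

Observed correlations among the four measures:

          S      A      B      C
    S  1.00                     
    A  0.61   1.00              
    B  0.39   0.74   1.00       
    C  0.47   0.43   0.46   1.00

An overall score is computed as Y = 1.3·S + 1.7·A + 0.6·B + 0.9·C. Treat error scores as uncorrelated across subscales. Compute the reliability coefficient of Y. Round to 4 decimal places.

Var(Y) = 1.3²·20.2² + 1.7²·23.8² + 0.6²·13.7² + 0.9²·14.9² + 2·[2.21·20.2·23.8·0.61 + 0.78·20.2·13.7·0.39 + 1.17·20.2·14.9·0.47 + 1.02·23.8·13.7·0.74 + 1.53·23.8·14.9·0.43 + 0.54·13.7·14.9·0.46] = 2574 + 2855.85 = 5429.85.
Because errors are independent across components, Cov(Tᵢ,Tⱼ) = Cov(Xᵢ,Xⱼ); the off-diagonal part of the true-score variance is the same as above.
True-score variance = [1.3²·20.2²·0.56 + 1.7²·23.8²·0.95 + 0.6²·13.7²·0.86 + 0.9²·14.9²·0.68] + 2855.85 = 2121.72 + 2855.85 = 4977.57.
Reliability = 4977.57 / 5429.85 = 0.9167.

0.9167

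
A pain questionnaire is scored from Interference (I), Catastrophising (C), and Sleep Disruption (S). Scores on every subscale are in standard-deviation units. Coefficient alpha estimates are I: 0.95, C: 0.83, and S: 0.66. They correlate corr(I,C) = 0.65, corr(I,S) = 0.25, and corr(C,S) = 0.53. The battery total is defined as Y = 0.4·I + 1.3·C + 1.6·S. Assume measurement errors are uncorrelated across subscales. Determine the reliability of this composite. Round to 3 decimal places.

Var(Y) = 0.4² + 1.3² + 1.6² + 2·[0.52·0.65 + 0.64·0.25 + 2.08·0.53] = 4.41 + 3.2008 = 7.6108.
With uncorrelated errors the cross-covariances are all true-score covariance, so they carry over unchanged; only the diagonal terms shrink to ρᵢσᵢ².
True-score variance = [0.4²·0.95 + 1.3²·0.83 + 1.6²·0.66] + 3.2008 = 3.2443 + 3.2008 = 6.4451.
Reliability = 6.4451 / 7.6108 = 0.847.

0.847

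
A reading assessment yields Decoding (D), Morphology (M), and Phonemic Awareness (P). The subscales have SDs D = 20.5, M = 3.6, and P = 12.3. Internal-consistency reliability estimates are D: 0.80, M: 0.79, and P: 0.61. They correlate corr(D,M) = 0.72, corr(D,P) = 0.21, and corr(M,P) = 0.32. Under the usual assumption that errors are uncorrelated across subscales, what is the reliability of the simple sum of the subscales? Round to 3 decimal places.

0.823

Var(D+M+P) = 20.5² + 3.6² + 12.3² + 2·[20.5·3.6·0.72 + 20.5·12.3·0.21 + 3.6·12.3·0.32] = 584.5 + 240.514 = 825.014.
With uncorrelated errors the cross-covariances are all true-score covariance, so they carry over unchanged; only the diagonal terms shrink to ρᵢσᵢ².
True-score variance = [20.5²·0.80 + 3.6²·0.79 + 12.3²·0.61] + 240.514 = 438.725 + 240.514 = 679.24.
Reliability = 679.24 / 825.014 = 0.823.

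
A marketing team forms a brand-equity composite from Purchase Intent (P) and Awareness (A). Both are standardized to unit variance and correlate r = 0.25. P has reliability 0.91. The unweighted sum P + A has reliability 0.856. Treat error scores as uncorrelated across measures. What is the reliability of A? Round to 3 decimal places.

0.730

Var(P+A) = 2 + 2·0.25 = 2.500.
True-score variance = ρ_P + ρ_A + 2·0.25, so 0.856 = (0.91 + ρ_A + 0.50) / 2.500.
ρ_A = 0.856·2.500 − 0.91 − 0.50 = 0.730.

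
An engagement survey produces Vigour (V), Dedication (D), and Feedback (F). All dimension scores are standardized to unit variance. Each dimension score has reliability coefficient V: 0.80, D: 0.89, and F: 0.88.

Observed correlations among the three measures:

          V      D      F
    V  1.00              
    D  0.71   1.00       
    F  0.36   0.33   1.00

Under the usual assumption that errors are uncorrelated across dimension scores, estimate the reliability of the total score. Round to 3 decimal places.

Var(V+D+F) = 3 + 2·[0.71 + 0.36 + 0.33] = 3 + 2.8 = 5.8.
Because errors are independent across components, Cov(Tᵢ,Tⱼ) = Cov(Xᵢ,Xⱼ); the off-diagonal part of the true-score variance is the same as above.
True-score variance = [0.80 + 0.89 + 0.88] + 2.8 = 2.57 + 2.8 = 5.37.
Reliability = 5.37 / 5.8 = 0.926.

0.926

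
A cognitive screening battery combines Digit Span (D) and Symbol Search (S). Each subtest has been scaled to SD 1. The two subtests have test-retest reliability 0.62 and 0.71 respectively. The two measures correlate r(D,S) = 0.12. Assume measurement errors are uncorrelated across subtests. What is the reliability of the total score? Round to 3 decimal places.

Var(D+S) = 2 + 2·[0.12] = 2 + 0.24 = 2.24.
Under uncorrelated errors the observed covariances equal the true-score covariances, so only the own-variance terms attenuate.
True-score variance = [0.62 + 0.71] + 0.24 = 1.33 + 0.24 = 1.57.
Reliability = 1.57 / 2.24 = 0.701.

0.701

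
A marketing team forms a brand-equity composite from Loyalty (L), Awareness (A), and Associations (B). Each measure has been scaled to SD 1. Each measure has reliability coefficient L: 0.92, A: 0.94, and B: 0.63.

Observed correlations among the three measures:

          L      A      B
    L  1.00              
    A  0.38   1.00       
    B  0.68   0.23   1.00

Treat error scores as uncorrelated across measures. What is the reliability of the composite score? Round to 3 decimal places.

Var(L+A+B) = 3 + 2·[0.38 + 0.68 + 0.23] = 3 + 2.58 = 5.58.
Because errors are independent across components, Cov(Tᵢ,Tⱼ) = Cov(Xᵢ,Xⱼ); the off-diagonal part of the true-score variance is the same as above.
True-score variance = [0.92 + 0.94 + 0.63] + 2.58 = 2.49 + 2.58 = 5.07.
Reliability = 5.07 / 5.58 = 0.909.

0.909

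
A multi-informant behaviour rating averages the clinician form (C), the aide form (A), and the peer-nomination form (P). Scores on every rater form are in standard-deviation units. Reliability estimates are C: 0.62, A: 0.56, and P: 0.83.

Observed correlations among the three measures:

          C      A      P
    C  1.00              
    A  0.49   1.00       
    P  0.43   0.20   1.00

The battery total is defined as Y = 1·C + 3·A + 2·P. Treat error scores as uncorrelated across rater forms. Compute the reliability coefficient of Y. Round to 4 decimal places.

0.7616

Var(Y) = 1 + 3² + 2² + 2·[3·0.49 + 2·0.43 + 6·0.20] = 14 + 7.06 = 21.06.
Because errors are independent across components, Cov(Tᵢ,Tⱼ) = Cov(Xᵢ,Xⱼ); the off-diagonal part of the true-score variance is the same as above.
True-score variance = [0.62 + 3²·0.56 + 2²·0.83] + 7.06 = 8.98 + 7.06 = 16.04.
Reliability = 16.04 / 21.06 = 0.7616.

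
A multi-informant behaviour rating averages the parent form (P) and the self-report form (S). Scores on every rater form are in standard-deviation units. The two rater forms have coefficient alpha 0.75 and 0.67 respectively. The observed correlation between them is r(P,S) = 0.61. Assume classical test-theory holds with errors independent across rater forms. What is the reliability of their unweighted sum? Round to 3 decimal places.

Var(P+S) = 2 + 2·[0.61] = 2 + 1.22 = 3.22.
Under uncorrelated errors the observed covariances equal the true-score covariances, so only the own-variance terms attenuate.
True-score variance = [0.75 + 0.67] + 1.22 = 1.42 + 1.22 = 2.64.
Reliability = 2.64 / 3.22 = 0.820.

0.820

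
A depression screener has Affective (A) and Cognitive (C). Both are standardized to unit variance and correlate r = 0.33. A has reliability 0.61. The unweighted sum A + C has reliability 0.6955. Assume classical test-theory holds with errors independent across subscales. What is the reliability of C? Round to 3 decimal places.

Var(A+C) = 2 + 2·0.33 = 2.660.
True-score variance = ρ_A + ρ_C + 2·0.33, so 0.6955 = (0.61 + ρ_C + 0.66) / 2.660.
ρ_C = 0.6955·2.660 − 0.61 − 0.66 = 0.580.

0.580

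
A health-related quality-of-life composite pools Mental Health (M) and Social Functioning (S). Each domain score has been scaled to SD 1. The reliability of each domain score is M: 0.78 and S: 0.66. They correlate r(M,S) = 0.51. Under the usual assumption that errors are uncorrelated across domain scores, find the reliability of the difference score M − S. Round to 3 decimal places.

0.429

Var(M−S) = 1 + 1 − 2·0.51 = 2 − 1.02 = 0.98.
Because errors are independent across components, Cov(Tᵢ,Tⱼ) = Cov(Xᵢ,Xⱼ); the off-diagonal part of the true-score variance is the same as above.
True-score variance = [0.78 + 0.66] − 1.02 = 1.44 − 1.02 = 0.42.
Reliability = 0.42 / 0.98 = 0.429.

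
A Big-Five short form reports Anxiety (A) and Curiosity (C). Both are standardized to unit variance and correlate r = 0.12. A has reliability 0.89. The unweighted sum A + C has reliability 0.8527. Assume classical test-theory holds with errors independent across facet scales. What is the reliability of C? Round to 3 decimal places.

Var(A+C) = 2 + 2·0.12 = 2.240.
True-score variance = ρ_A + ρ_C + 2·0.12, so 0.8527 = (0.89 + ρ_C + 0.24) / 2.240.
ρ_C = 0.8527·2.240 − 0.89 − 0.24 = 0.780.

0.780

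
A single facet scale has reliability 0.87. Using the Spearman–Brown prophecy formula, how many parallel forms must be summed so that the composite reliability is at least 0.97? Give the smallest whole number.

5

k ≥ ρ*(1−ρ₁)/(ρ₁(1−ρ*)) = 0.97·0.13 / (0.87·0.03) = 4.831.
Smallest integer k = 5.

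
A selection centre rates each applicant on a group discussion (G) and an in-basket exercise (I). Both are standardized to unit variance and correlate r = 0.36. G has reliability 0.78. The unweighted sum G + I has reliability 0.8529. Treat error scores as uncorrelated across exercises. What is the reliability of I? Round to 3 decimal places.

0.820

Var(G+I) = 2 + 2·0.36 = 2.720.
True-score variance = ρ_G + ρ_I + 2·0.36, so 0.8529 = (0.78 + ρ_I + 0.72) / 2.720.
ρ_I = 0.8529·2.720 − 0.78 − 0.72 = 0.820.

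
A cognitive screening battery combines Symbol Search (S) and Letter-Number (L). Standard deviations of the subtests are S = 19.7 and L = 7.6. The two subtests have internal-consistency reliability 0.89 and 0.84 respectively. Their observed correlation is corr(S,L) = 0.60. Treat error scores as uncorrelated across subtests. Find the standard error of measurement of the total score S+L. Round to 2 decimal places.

7.21

Var(total) = 445.85 + 179.664 = 625.514.
True-score variance = 393.918 + 179.664 = 573.582, so reliability = 0.9170.
Error variance = 625.514 − 573.582 = 51.9315; SEM = √51.9315 = 7.21.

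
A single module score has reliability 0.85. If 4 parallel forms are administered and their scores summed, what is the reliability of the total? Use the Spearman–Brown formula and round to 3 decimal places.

ρ_k = kρ / (1 + (k−1)ρ) = 4·0.85 / (1 + 3·0.85) = 3.400 / 3.550 = 0.958.

0.958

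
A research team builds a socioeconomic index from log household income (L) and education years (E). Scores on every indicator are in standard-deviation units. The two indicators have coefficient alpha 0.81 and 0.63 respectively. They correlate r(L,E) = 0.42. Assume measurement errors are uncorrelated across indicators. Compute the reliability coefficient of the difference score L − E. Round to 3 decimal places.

Var(L−E) = 1 + 1 − 2·0.42 = 2 − 0.84 = 1.16.
Under uncorrelated errors the observed covariances equal the true-score covariances, so only the own-variance terms attenuate.
True-score variance = [0.81 + 0.63] − 0.84 = 1.44 − 0.84 = 0.6.
Reliability = 0.6 / 1.16 = 0.517.

0.517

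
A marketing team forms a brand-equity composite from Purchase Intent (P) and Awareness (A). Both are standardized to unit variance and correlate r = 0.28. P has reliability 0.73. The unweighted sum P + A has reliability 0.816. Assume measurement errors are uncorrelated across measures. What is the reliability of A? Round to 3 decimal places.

0.799

Var(P+A) = 2 + 2·0.28 = 2.560.
True-score variance = ρ_P + ρ_A + 2·0.28, so 0.816 = (0.73 + ρ_A + 0.56) / 2.560.
ρ_A = 0.816·2.560 − 0.73 − 0.56 = 0.799.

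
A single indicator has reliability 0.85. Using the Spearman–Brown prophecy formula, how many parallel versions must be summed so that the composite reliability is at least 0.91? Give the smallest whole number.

2

k ≥ ρ*(1−ρ₁)/(ρ₁(1−ρ*)) = 0.91·0.15 / (0.85·0.09) = 1.784.
Smallest integer k = 2.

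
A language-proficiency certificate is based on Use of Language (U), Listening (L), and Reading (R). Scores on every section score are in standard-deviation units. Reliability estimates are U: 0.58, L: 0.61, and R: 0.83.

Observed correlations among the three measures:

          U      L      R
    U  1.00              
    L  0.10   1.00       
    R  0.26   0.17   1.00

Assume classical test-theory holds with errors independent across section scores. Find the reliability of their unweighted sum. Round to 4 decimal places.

Var(U+L+R) = 3 + 2·[0.10 + 0.26 + 0.17] = 3 + 1.06 = 4.06.
Under uncorrelated errors the observed covariances equal the true-score covariances, so only the own-variance terms attenuate.
True-score variance = [0.58 + 0.61 + 0.83] + 1.06 = 2.02 + 1.06 = 3.08.
Reliability = 3.08 / 4.06 = 0.7586.

0.7586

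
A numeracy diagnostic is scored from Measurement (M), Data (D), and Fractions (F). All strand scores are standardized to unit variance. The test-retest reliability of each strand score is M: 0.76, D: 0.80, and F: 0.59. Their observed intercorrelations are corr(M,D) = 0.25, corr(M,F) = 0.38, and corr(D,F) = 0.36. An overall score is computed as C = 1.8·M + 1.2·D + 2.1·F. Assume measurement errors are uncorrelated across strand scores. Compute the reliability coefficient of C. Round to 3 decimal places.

0.807

Var(C) = 1.8² + 1.2² + 2.1² + 2·[2.16·0.25 + 3.78·0.38 + 2.52·0.36] = 9.09 + 5.7672 = 14.8572.
Under uncorrelated errors the observed covariances equal the true-score covariances, so only the own-variance terms attenuate.
True-score variance = [1.8²·0.76 + 1.2²·0.80 + 2.1²·0.59] + 5.7672 = 6.2163 + 5.7672 = 11.9835.
Reliability = 11.9835 / 14.8572 = 0.807.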